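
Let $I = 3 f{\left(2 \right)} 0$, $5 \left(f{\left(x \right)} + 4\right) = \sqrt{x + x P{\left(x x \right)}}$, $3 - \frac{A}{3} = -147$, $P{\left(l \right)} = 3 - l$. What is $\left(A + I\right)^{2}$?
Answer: $202500$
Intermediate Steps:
$A = 450$ ($A = 9 - -441 = 9 + 441 = 450$)
$f{\left(x \right)} = -4 + \frac{\sqrt{x + x \left(3 - x^{2}\right)}}{5}$ ($f{\left(x \right)} = -4 + \frac{\sqrt{x + x \left(3 - x x\right)}}{5} = -4 + \frac{\sqrt{x + x \left(3 - x^{2}\right)}}{5}$)
$I = 0$ ($I = 3 \left(-4 + \frac{\sqrt{2 \left(4 - 2^{2}\right)}}{5}\right) 0 = 3 \left(-4 + \frac{\sqrt{2 \left(4 - 4\right)}}{5}\right) 0 = 3 \left(-4 + \frac{\sqrt{2 \cdot 0}}{5}\right) 0 = 3 \left(-4 + \frac{\sqrt{0}}{5}\right) 0 = 3 \left(-4 + \frac{1}{5} \cdot 0\right) 0 = 3 \left(-4 + 0\right) 0 = 3 \left(-4\right) 0 = \left(-12\right) 0 = 0$)
$\left(A + I\right)^{2} = \left(450 + 0\right)^{2} = 450^{2} = 202500$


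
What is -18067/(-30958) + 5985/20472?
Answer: 92525209/105628696 ≈ 0.87595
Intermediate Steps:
-18067/(-30958) + 5985/20472 = -18067*(-1/30958) + 5985*(1/20472) = 18067/30958 + 1995/6824 = 92525209/105628696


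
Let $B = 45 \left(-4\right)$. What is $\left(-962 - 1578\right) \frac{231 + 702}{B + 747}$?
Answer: $- \frac{789940}{189} \approx -4179.6$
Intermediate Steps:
$B = -180$
$\left(-962 - 1578\right) \frac{231 + 702}{B + 747} = \left(-962 - 1578\right) \frac{231 + 702}{-180 + 747} = - 2540 \cdot \frac{933}{567} = - 2540 \cdot 933 \cdot \frac{1}{567} = \left(-2540\right) \frac{311}{189} = - \frac{789940}{189}$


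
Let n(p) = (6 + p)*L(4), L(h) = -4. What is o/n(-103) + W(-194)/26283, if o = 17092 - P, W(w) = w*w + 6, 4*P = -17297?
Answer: 2309953579/40791216 ≈ 56.629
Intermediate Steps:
P = -17297/4 (P = (¼)*(-17297) = -17297/4 ≈ -4324.3)
W(w) = 6 + w² (W(w) = w² + 6 = 6 + w²)
n(p) = -24 - 4*p (n(p) = (6 + p)*(-4) = -24 - 4*p)
o = 85665/4 (o = 17092 - 1*(-17297/4) = 17092 + 17297/4 = 85665/4 ≈ 21416.)
o/n(-103) + W(-194)/26283 = 85665/(4*(-24 - 4*(-103))) + (6 + (-194)²)/26283 = 85665/(4*(-24 + 412)) + (6 + 37636)*(1/26283) = (85665/4)/388 + 37642*(1/26283) = (85665/4)*(1/388) + 37642/26283 = 85665/1552 + 37642/26283 = 2309953579/40791216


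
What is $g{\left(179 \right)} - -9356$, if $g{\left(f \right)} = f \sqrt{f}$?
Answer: $9356 + 179 \sqrt{179} \approx 11751.0$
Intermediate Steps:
$g{\left(f \right)} = f^{\frac{3}{2}}$
$g{\left(179 \right)} - -9356 = 179^{\frac{3}{2}} - -9356 = 179 \sqrt{179} + 9356 = 9356 + 179 \sqrt{179}$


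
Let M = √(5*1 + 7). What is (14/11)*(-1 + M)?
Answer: -14/11 + 28*√3/11 ≈ 3.1361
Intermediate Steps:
M = 2*√3 (M = √(5 + 7) = √12 = 2*√3 ≈ 3.4641)
(14/11)*(-1 + M) = (14/11)*(-1 + 2*√3) = (14*(1/11))*(-1 + 2*√3) = 14*(-1 + 2*√3)/11 = -14/11 + 28*√3/11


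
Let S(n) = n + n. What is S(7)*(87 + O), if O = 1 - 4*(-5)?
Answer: 1512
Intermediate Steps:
S(n) = 2*n
O = 21 (O = 1 + 20 = 21)
S(7)*(87 + O) = (2*7)*(87 + 21) = 14*108 = 1512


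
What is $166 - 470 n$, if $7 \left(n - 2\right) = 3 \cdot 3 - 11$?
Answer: $- \frac{4478}{7} \approx -639.71$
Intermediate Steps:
$n = \frac{12}{7}$ ($n = 2 + \frac{3 \cdot 3 - 11}{7} = 2 + \frac{9 - 11}{7} = 2 + \frac{1}{7} \left(-2\right) = 2 - \frac{2}{7} = \frac{12}{7} \approx 1.7143$)
$166 - 470 n = 166 - \frac{5640}{7} = - \frac{4478}{7}$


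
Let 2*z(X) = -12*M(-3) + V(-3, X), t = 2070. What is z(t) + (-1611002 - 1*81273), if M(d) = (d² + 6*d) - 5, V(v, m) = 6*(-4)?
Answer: -1692203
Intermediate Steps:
V(v, m) = -24
M(d) = -5 + d² + 6*d
z(X) = 72 (z(X) = (-12*(-5 + (-3)² + 6*(-3)) - 24)/2 = (-12*(-5 + 9 - 18) - 24)/2 = (-12*(-14) - 24)/2 = (168 - 24)/2 = (½)*144 = 72)
z(t) + (-1611002 - 1*81273) = 72 + (-1611002 - 1*81273) = 72 + (-1611002 - 81273) = 72 - 1692275 = -1692203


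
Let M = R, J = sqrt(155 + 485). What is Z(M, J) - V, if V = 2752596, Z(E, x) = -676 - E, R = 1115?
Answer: -2754387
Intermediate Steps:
J = 8*sqrt(10) (J = sqrt(640) = 8*sqrt(10) ≈ 25.298)
M = 1115
Z(M, J) - V = (-676 - 1*1115) - 1*2752596 = (-676 - 1115) - 2752596 = -1791 - 2752596 = -2754387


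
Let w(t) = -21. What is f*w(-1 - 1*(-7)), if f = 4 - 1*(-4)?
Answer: -168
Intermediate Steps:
f = 8 (f = 4 + 4 = 8)
f*w(-1 - 1*(-7)) = 8*(-21) = -168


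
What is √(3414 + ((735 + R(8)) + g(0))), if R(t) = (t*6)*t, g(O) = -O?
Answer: √4533 ≈ 67.328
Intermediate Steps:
R(t) = 6*t² (R(t) = (6*t)*t = 6*t²)
√(3414 + ((735 + R(8)) + g(0))) = √(3414 + ((735 + 6*8²) - 1*0)) = √(3414 + ((735 + 6*64) + 0)) = √(3414 + ((735 + 384) + 0)) = √(3414 + (1119 + 0)) = √(3414 + 1119) = √4533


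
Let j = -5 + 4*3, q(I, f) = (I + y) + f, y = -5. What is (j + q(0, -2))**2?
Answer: 0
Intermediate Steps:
q(I, f) = -5 + I + f (q(I, f) = (I - 5) + f = (-5 + I) + f = -5 + I + f)
j = 7 (j = -5 + 12 = 7)
(j + q(0, -2))**2 = (7 + (-5 + 0 - 2))**2 = (7 - 7)**2 = 0**2 = 0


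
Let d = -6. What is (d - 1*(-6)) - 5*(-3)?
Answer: 15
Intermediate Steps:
(d - 1*(-6)) - 5*(-3) = (-6 - 1*(-6)) - 5*(-3) = (-6 + 6) + 15 = 0 + 15 = 15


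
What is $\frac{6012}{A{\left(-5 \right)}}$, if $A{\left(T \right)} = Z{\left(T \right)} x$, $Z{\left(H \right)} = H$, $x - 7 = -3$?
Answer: $- \frac{1503}{5} \approx -300.6$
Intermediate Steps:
$x = 4$ ($x = 7 - 3 = 4$)
$A{\left(T \right)} = 4 T$ ($A{\left(T \right)} = T 4 = 4 T$)
$\frac{6012}{A{\left(-5 \right)}} = \frac{6012}{4 \left(-5\right)} = \frac{6012}{-20} = 6012 \left(- \frac{1}{20}\right) = - \frac{1503}{5}$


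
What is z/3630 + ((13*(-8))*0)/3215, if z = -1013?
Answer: -1013/3630 ≈ -0.27906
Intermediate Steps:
z/3630 + ((13*(-8))*0)/3215 = -1013/3630 + ((13*(-8))*0)/3215 = -1013*1/3630 - 104*0*(1/3215) = -1013/3630 + 0*(1/3215) = -1013/3630 + 0 = -1013/3630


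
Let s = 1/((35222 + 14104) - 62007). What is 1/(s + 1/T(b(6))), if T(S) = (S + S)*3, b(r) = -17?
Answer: -431154/4261 ≈ -101.19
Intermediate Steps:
T(S) = 6*S (T(S) = (2*S)*3 = 6*S)
s = -1/12681 (s = 1/(49326 - 62007) = 1/(-12681) = -1/12681 ≈ -7.8858e-5)
1/(s + 1/T(b(6))) = 1/(-1/12681 + 1/(6*(-17))) = 1/(-1/12681 + 1/(-102)) = 1/(-1/12681 - 1/102) = 1/(-4261/431154) = -431154/4261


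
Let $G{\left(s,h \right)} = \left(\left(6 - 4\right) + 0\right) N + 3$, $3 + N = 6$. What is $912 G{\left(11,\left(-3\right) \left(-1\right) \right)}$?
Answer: $8208$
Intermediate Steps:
$N = 3$ ($N = -3 + 6 = 3$)
$G{\left(s,h \right)} = 9$ ($G{\left(s,h \right)} = \left(\left(6 - 4\right) + 0\right) 3 + 3 = \left(2 + 0\right) 3 + 3 = 2 \cdot 3 + 3 = 6 + 3 = 9$)
$912 G{\left(11,\left(-3\right) \left(-1\right) \right)} = 912 \cdot 9 = 8208$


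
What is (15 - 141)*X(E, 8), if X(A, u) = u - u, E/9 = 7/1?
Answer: 0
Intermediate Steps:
E = 63 (E = 9*(7/1) = 9*(7*1) = 9*7 = 63)
X(A, u) = 0
(15 - 141)*X(E, 8) = (15 - 141)*0 = -126*0 = 0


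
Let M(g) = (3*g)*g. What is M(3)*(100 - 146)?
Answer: -1242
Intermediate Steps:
M(g) = 3*g²
M(3)*(100 - 146) = (3*3²)*(100 - 146) = (3*9)*(-46) = 27*(-46) = -1242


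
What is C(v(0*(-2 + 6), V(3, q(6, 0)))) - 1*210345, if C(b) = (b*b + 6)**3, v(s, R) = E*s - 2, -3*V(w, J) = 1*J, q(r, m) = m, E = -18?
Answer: -209345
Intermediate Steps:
V(w, J) = -J/3
v(s, R) = -2 - 18*s (v(s, R) = -18*s - 2 = -2 - 18*s)
C(b) = (6 + b**2)**3 (C(b) = (b**2 + 6)**3 = (6 + b**2)**3)
C(v(0*(-2 + 6), V(3, q(6, 0)))) - 1*210345 = (6 + (-2 - 0*(-2 + 6))**2)**3 - 1*210345 = (6 + (-2 - 0*4)**2)**3 - 210345 = (6 + (-2 - 18*0)**2)**3 - 210345 = (6 + (-2 + 0)**2)**3 - 210345 = (6 + (-2)**2)**3 - 210345 = (6 + 4)**3 - 210345 = 10**3 - 210345 = 1000 - 210345 = -209345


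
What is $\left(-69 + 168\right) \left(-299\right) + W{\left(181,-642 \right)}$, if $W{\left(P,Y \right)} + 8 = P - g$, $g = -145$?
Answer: $-29283$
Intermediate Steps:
$W{\left(P,Y \right)} = 137 + P$ ($W{\left(P,Y \right)} = -8 + \left(P - -145\right) = -8 + \left(P + 145\right) = -8 + \left(145 + P\right) = 137 + P$)
$\left(-69 + 168\right) \left(-299\right) + W{\left(181,-642 \right)} = \left(-69 + 168\right) \left(-299\right) + \left(137 + 181\right) = 99 \left(-299\right) + 318 = -29601 + 318 = -29283$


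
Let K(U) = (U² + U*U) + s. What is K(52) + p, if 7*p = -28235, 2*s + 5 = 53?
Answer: 9789/7 ≈ 1398.4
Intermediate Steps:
s = 24 (s = -5/2 + (½)*53 = -5/2 + 53/2 = 24)
K(U) = 24 + 2*U² (K(U) = (U² + U*U) + 24 = (U² + U²) + 24 = 2*U² + 24 = 24 + 2*U²)
p = -28235/7 (p = (⅐)*(-28235) = -28235/7 ≈ -4033.6)
K(52) + p = (24 + 2*52²) - 28235/7 = (24 + 2*2704) - 28235/7 = (24 + 5408) - 28235/7 = 5432 - 28235/7 = 9789/7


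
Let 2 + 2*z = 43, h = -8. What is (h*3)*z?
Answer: -492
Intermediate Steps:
z = 41/2 (z = -1 + (½)*43 = -1 + 43/2 = 41/2 ≈ 20.500)
(h*3)*z = -8*3*(41/2) = -24*41/2 = -492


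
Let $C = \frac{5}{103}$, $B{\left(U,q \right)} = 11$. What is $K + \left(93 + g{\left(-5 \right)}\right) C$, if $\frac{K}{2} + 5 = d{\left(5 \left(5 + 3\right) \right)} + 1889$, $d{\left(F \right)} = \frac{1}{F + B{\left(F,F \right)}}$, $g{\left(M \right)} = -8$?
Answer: $\frac{19815185}{5253} \approx 3772.2$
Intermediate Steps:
$C = \frac{5}{103}$ ($C = 5 \cdot \frac{1}{103} = \frac{5}{103} \approx 0.048544$)
$d{\left(F \right)} = \frac{1}{11 + F}$ ($d{\left(F \right)} = \frac{1}{F + 11} = \frac{1}{11 + F}$)
$K = \frac{192170}{51}$ ($K = -10 + 2 \left(\frac{1}{11 + 5 \left(5 + 3\right)} + 1889\right) = -10 + 2 \left(\frac{1}{11 + 5 \cdot 8} + 1889\right) = -10 + 2 \left(\frac{1}{11 + 40} + 1889\right) = -10 + 2 \left(\frac{1}{51} + 1889\right) = -10 + 2 \cdot \frac{96340}{51} = -10 + \frac{192680}{51} = \frac{192170}{51} \approx 3768.0$)
$K + \left(93 + g{\left(-5 \right)}\right) C = \frac{192170}{51} + \left(93 - 8\right) \frac{5}{103} = \frac{192170}{51} + 85 \cdot \frac{5}{103} = \frac{192170}{51} + \frac{425}{103} = \frac{19815185}{5253}$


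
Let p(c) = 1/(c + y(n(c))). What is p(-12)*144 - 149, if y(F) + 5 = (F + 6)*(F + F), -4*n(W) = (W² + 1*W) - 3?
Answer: -1996789/13409 ≈ -148.91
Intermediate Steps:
n(W) = ¾ - W/4 - W²/4 (n(W) = -((W² + 1*W) - 3)/4 = -((W² + W) - 3)/4 = -((W + W²) - 3)/4 = -(-3 + W + W²)/4 = ¾ - W/4 - W²/4)
y(F) = -5 + 2*F*(6 + F) (y(F) = -5 + (F + 6)*(F + F) = -5 + (6 + F)*(2*F) = -5 + 2*F*(6 + F))
p(c) = 1/(4 - 3*c² - 2*c + 2*(¾ - c/4 - c²/4)²) (p(c) = 1/(c + (-5 + 2*(¾ - c/4 - c²/4)² + 12*(¾ - c/4 - c²/4))) = 1/(c + (-5 + 2*(¾ - c/4 - c²/4)² + (9 - 3*c - 3*c²))) = 1/(c + (4 - 3*c - 3*c² + 2*(¾ - c/4 - c²/4)²)) = 1/(4 - 3*c² - 2*c + 2*(¾ - c/4 - c²/4)²))
p(-12)*144 - 149 = (8/(32 + (-3 - 12 + (-12)²)² - 24*(-12)² - 16*(-12)))*144 - 149 = (8/(32 + (-3 - 12 + 144)² - 24*144 + 192))*144 - 149 = (8/(32 + 129² - 3456 + 192))*144 - 149 = (8/(32 + 16641 - 3456 + 192))*144 - 149 = (8/13409)*144 - 149 = 1152/13409 - 149 = -1996789/13409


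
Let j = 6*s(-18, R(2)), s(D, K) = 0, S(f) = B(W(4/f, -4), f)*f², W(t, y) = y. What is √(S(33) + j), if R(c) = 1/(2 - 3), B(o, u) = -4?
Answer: 66*I ≈ 66.0*I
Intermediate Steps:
S(f) = -4*f²
R(c) = -1 (R(c) = 1/(-1) = -1)
j = 0 (j = 6*0 = 0)
√(S(33) + j) = √(-4*33² + 0) = √(-4*1089 + 0) = √(-4356 + 0) = √(-4356) = 66*I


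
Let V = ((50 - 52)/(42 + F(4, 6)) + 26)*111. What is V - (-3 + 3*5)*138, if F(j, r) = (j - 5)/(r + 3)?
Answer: 461712/377 ≈ 1224.7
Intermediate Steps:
F(j, r) = (-5 + j)/(3 + r)
V = 1086024/377 (V = ((50 - 52)/(42 + (-5 + 4)/(3 + 6)) + 26)*111 = (-2/(42 - 1/9) + 26)*111 = (-2/(42 + (⅑)*(-1)) + 26)*111 = (-2/(42 - ⅑) + 26)*111 = (-2/377/9 + 26)*111 = (-2*9/377 + 26)*111 = (-18/377 + 26)*111 = (9784/377)*111 = 1086024/377 ≈ 2880.7)
V - (-3 + 3*5)*138 = 1086024/377 - (-3 + 3*5)*138 = 1086024/377 - (-3 + 15)*138 = 1086024/377 - 12*138 = 1086024/377 - 1*1656 = 1086024/377 - 1656 = 461712/377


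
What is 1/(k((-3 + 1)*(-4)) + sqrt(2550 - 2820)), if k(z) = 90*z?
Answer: 8/5763 - I*sqrt(30)/172890 ≈ 0.0013882 - 3.168e-5*I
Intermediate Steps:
1/(k((-3 + 1)*(-4)) + sqrt(2550 - 2820)) = 1/(90*((-3 + 1)*(-4)) + sqrt(2550 - 2820)) = 1/(90*(-2*(-4)) + sqrt(-270)) = 1/(90*8 + 3*I*sqrt(30)) = 1/(720 + 3*I*sqrt(30))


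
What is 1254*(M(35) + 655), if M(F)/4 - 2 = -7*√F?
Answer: 831402 - 35112*√35 ≈ 6.2368e+5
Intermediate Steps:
M(F) = 8 - 28*√F (M(F) = 8 + 4*(-7*√F) = 8 - 28*√F)
1254*(M(35) + 655) = 1254*((8 - 28*√35) + 655) = 1254*(663 - 28*√35) = 831402 - 35112*√35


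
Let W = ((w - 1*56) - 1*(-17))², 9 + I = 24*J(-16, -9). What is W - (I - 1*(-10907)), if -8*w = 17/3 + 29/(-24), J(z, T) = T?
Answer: -336097223/36864 ≈ -9117.2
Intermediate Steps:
w = -107/192 (w = -(17/3 + 29/(-24))/8 = -(17*(⅓) + 29*(-1/24))/8 = -(17/3 - 29/24)/8 = -⅛*107/24 = -107/192 ≈ -0.55729)
I = -225 (I = -9 + 24*(-9) = -9 - 216 = -225)
W = 57684025/36864 (W = ((-107/192 - 1*56) - 1*(-17))² = ((-107/192 - 56) + 17)² = (-10859/192 + 17)² = (-7595/192)² = 57684025/36864 ≈ 1564.8)
W - (I - 1*(-10907)) = 57684025/36864 - (-225 - 1*(-10907)) = 57684025/36864 - (-225 + 10907) = 57684025/36864 - 1*10682 = 57684025/36864 - 10682 = -336097223/36864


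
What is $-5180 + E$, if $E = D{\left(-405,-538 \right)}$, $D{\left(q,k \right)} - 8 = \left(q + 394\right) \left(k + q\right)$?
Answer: $5201$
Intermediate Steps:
$D{\left(q,k \right)} = 8 + \left(394 + q\right) \left(k + q\right)$ ($D{\left(q,k \right)} = 8 + \left(q + 394\right) \left(k + q\right) = 8 + \left(394 + q\right) \left(k + q\right)$)
$E = 10381$ ($E = 8 + \left(-405\right)^{2} + 394 \left(-538\right) + 394 \left(-405\right) - -217890 = 8 + 164025 - 211972 - 159570 + 217890 = 10381$)
$-5180 + E = -5180 + 10381 = 5201$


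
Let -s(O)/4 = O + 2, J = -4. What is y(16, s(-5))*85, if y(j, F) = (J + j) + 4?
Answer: 1360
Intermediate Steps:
s(O) = -8 - 4*O (s(O) = -4*(O + 2) = -4*(2 + O) = -8 - 4*O)
y(j, F) = j (y(j, F) = (-4 + j) + 4 = j)
y(16, s(-5))*85 = 16*85 = 1360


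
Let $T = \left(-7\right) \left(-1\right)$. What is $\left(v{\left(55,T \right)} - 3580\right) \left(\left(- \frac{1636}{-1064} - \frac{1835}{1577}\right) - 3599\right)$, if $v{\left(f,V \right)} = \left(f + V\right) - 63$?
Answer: $\frac{284512115165}{22078} \approx 1.2887 \cdot 10^{7}$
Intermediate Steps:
$T = 7$
$v{\left(f,V \right)} = -63 + V + f$ ($v{\left(f,V \right)} = \left(V + f\right) - 63 = -63 + V + f$)
$\left(v{\left(55,T \right)} - 3580\right) \left(\left(- \frac{1636}{-1064} - \frac{1835}{1577}\right) - 3599\right) = \left(\left(-63 + 7 + 55\right) - 3580\right) \left(\left(- \frac{1636}{-1064} - \frac{1835}{1577}\right) - 3599\right) = \left(-1 - 3580\right) \left(\left(\left(-1636\right) \left(- \frac{1}{1064}\right) - \frac{1835}{1577}\right) - 3599\right) = - 3581 \left(\left(\frac{409}{266} - \frac{1835}{1577}\right) - 3599\right) = - 3581 \left(\frac{8257}{22078} - 3599\right) = \left(-3581\right) \left(- \frac{79450465}{22078}\right) = \frac{284512115165}{22078}$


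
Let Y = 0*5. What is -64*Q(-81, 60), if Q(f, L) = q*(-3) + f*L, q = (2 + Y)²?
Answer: 311808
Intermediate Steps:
Y = 0
q = 4 (q = (2 + 0)² = 2² = 4)
Q(f, L) = -12 + L*f (Q(f, L) = 4*(-3) + f*L = -12 + L*f)
-64*Q(-81, 60) = -64*(-12 + 60*(-81)) = -64*(-12 - 4860) = -64*(-4872) = 311808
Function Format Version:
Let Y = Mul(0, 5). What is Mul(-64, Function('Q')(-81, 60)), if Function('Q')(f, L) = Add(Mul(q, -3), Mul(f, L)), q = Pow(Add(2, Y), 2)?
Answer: 311808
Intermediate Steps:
Y = 0
q = 4 (q = Pow(Add(2, 0), 2) = Pow(2, 2) = 4)
Function('Q')(f, L) = Add(-12, Mul(L, f)) (Function('Q')(f, L) = Add(Mul(4, -3), Mul(f, L)) = Add(-12, Mul(L, f)))
Mul(-64, Function('Q')(-81, 60)) = Mul(-64, Add(-12, Mul(60, -81))) = Mul(-64, Add(-12, -4860)) = Mul(-64, -4872) = 311808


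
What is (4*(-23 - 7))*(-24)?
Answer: 2880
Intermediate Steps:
(4*(-23 - 7))*(-24) = (4*(-30))*(-24) = -120*(-24) = 2880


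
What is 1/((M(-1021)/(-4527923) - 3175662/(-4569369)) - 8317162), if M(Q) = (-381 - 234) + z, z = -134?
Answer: -985226237647/8194285540276051747 ≈ -1.2023e-7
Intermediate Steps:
M(Q) = -749 (M(Q) = (-381 - 234) - 134 = -615 - 134 = -749)
1/((M(-1021)/(-4527923) - 3175662/(-4569369)) - 8317162) = 1/((-749/(-4527923) - 3175662/(-4569369)) - 8317162) = 1/((-749*(-1/4527923) - 3175662*(-1/4569369)) - 8317162) = 1/((749/4527923 + 151222/217589) - 8317162) = 1/(684884546067/985226237647 - 8317162) = 1/(-8194285540276051747/985226237647) = -985226237647/8194285540276051747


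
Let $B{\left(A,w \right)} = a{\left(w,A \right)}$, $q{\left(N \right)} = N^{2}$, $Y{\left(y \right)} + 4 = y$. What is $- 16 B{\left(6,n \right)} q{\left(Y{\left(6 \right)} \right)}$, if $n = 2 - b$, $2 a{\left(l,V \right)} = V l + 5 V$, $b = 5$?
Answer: $-384$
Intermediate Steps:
$Y{\left(y \right)} = -4 + y$
$a{\left(l,V \right)} = \frac{5 V}{2} + \frac{V l}{2}$ ($a{\left(l,V \right)} = \frac{V l + 5 V}{2} = \frac{5 V + V l}{2} = \frac{5 V}{2} + \frac{V l}{2}$)
$n = -3$ ($n = 2 - 5 = -3$)
$B{\left(A,w \right)} = \frac{A \left(5 + w\right)}{2}$
$- 16 B{\left(6,n \right)} q{\left(Y{\left(6 \right)} \right)} = - 16 \cdot \frac{1}{2} \cdot 6 \left(5 - 3\right) \left(-4 + 6\right)^{2} = - 16 \cdot \frac{1}{2} \cdot 6 \cdot 2 \cdot 2^{2} = \left(-16\right) 6 \cdot 4 = \left(-96\right) 4 = -384$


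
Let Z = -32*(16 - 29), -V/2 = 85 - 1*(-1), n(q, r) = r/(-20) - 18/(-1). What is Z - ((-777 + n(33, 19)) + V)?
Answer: 26959/20 ≈ 1347.9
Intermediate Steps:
n(q, r) = 18 - r/20 (n(q, r) = r*(-1/20) - 18*(-1) = -r/20 + 18 = 18 - r/20)
V = -172 (V = -2*(85 - 1*(-1)) = -2*(85 + 1) = -2*86 = -172)
Z = 416 (Z = -32*(-13) = 416)
Z - ((-777 + n(33, 19)) + V) = 416 - ((-777 + (18 - 1/20*19)) - 172) = 416 - ((-777 + (18 - 19/20)) - 172) = 416 - ((-777 + 341/20) - 172) = 416 - (-15199/20 - 172) = 416 - 1*(-18639/20) = 416 + 18639/20 = 26959/20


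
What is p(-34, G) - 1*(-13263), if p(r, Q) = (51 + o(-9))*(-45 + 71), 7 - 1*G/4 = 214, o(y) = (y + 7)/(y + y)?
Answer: 131327/9 ≈ 14592.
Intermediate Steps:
o(y) = (7 + y)/(2*y) (o(y) = (7 + y)/((2*y)) = (7 + y)*(1/(2*y)) = (7 + y)/(2*y))
G = -828 (G = 28 - 4*214 = 28 - 856 = -828)
p(r, Q) = 11960/9 (p(r, Q) = (51 + (1/2)*(7 - 9)/(-9))*(-45 + 71) = (51 + (1/2)*(-1/9)*(-2))*26 = (51 + 1/9)*26 = (460/9)*26 = 11960/9)
p(-34, G) - 1*(-13263) = 11960/9 - 1*(-13263) = 11960/9 + 13263 = 131327/9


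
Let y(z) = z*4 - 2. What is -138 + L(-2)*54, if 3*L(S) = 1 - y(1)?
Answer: -156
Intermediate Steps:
y(z) = -2 + 4*z (y(z) = 4*z - 2 = -2 + 4*z)
L(S) = -1/3 (L(S) = (1 - (-2 + 4*1))/3 = (1 - (-2 + 4))/3 = (1 - 1*2)/3 = (1 - 2)/3 = (1/3)*(-1) = -1/3)
-138 + L(-2)*54 = -138 - 1/3*54 = -138 - 18 = -156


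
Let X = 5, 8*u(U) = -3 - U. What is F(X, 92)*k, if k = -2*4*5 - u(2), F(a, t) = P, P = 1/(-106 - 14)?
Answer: 21/64 ≈ 0.32813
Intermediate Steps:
u(U) = -3/8 - U/8 (u(U) = (-3 - U)/8 = -3/8 - U/8)
P = -1/120 (P = 1/(-120) = -1/120 ≈ -0.0083333)
F(a, t) = -1/120
k = -315/8 (k = -2*4*5 - (-3/8 - ⅛*2) = -8*5 - (-3/8 - ¼) = -40 - 1*(-5/8) = -40 + 5/8 = -315/8 ≈ -39.375)
F(X, 92)*k = -1/120*(-315/8) = 21/64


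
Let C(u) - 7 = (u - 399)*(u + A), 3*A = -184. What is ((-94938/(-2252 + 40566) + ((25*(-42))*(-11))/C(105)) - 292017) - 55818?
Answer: -4071422822954/11704927 ≈ -3.4784e+5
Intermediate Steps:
A = -184/3 (A = (⅓)*(-184) = -184/3 ≈ -61.333)
C(u) = 7 + (-399 + u)*(-184/3 + u) (C(u) = 7 + (u - 399)*(u - 184/3) = 7 + (-399 + u)*(-184/3 + u))
((-94938/(-2252 + 40566) + ((25*(-42))*(-11))/C(105)) - 292017) - 55818 = ((-94938/(-2252 + 40566) + ((25*(-42))*(-11))/(24479 + 105² - 1381/3*105)) - 292017) - 55818 = ((-94938/38314 + (-1050*(-11))/(24479 + 11025 - 48335)) - 292017) - 55818 = ((-94938*1/38314 + 11550/(-12831)) - 292017) - 55818 = ((-47469/19157 + 11550*(-1/12831)) - 292017) - 55818 = ((-47469/19157 - 550/611) - 292017) - 55818 = (-39539909/11704927 - 292017) - 55818 = -3418077207668/11704927 - 55818 = -4071422822954/11704927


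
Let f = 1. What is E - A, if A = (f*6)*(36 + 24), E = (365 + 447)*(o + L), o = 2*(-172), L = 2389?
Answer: 1660180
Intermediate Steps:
o = -344
E = 1660540 (E = (365 + 447)*(-344 + 2389) = 812*2045 = 1660540)
A = 360 (A = (1*6)*(36 + 24) = 6*60 = 360)
E - A = 1660540 - 1*360 = 1660540 - 360 = 1660180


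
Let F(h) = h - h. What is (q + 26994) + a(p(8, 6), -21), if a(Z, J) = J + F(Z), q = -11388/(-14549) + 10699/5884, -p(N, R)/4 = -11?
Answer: 2309281828211/85606316 ≈ 26976.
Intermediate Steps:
F(h) = 0
p(N, R) = 44 (p(N, R) = -4*(-11) = 44)
q = 222666743/85606316 (q = -11388*(-1/14549) + 10699*(1/5884) = 11388/14549 + 10699/5884 = 222666743/85606316 ≈ 2.6011)
a(Z, J) = J (a(Z, J) = J + 0 = J)
(q + 26994) + a(p(8, 6), -21) = (222666743/85606316 + 26994) - 21 = 2311079560847/85606316 - 21 = 2309281828211/85606316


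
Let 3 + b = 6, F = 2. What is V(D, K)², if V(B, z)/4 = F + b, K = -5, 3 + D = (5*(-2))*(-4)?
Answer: 400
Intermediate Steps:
D = 37 (D = -3 + (5*(-2))*(-4) = -3 - 10*(-4) = -3 + 40 = 37)
b = 3 (b = -3 + 6 = 3)
V(B, z) = 20 (V(B, z) = 4*(2 + 3) = 4*5 = 20)
V(D, K)² = 20² = 400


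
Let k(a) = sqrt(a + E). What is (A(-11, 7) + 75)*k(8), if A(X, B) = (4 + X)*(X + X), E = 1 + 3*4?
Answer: 229*sqrt(21) ≈ 1049.4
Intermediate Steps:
E = 13 (E = 1 + 12 = 13)
A(X, B) = 2*X*(4 + X) (A(X, B) = (4 + X)*(2*X) = 2*X*(4 + X))
k(a) = sqrt(13 + a) (k(a) = sqrt(a + 13) = sqrt(13 + a))
(A(-11, 7) + 75)*k(8) = (2*(-11)*(4 - 11) + 75)*sqrt(13 + 8) = (2*(-11)*(-7) + 75)*sqrt(21) = (154 + 75)*sqrt(21) = 229*sqrt(21)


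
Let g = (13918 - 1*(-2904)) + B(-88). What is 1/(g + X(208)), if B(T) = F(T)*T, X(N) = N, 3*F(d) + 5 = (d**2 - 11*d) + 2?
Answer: -1/238434 ≈ -4.1940e-6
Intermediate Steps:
F(d) = -1 - 11*d/3 + d**2/3 (F(d) = -5/3 + ((d**2 - 11*d) + 2)/3 = -5/3 + (2 + d**2 - 11*d)/3 = -5/3 + (2/3 - 11*d/3 + d**2/3) = -1 - 11*d/3 + d**2/3)
B(T) = T*(-1 - 11*T/3 + T**2/3) (B(T) = (-1 - 11*T/3 + T**2/3)*T = T*(-1 - 11*T/3 + T**2/3))
g = -238642 (g = (13918 - 1*(-2904)) + (1/3)*(-88)*(-3 + (-88)**2 - 11*(-88)) = (13918 + 2904) + (1/3)*(-88)*(-3 + 7744 + 968) = 16822 + (1/3)*(-88)*8709 = 16822 - 255464 = -238642)
1/(g + X(208)) = 1/(-238642 + 208) = 1/(-238434) = -1/238434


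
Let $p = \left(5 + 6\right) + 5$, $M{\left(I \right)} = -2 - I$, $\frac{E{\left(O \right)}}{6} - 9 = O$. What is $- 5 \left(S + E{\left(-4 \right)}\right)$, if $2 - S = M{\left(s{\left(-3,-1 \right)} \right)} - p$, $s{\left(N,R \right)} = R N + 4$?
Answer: $-285$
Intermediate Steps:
$E{\left(O \right)} = 54 + 6 O$
$s{\left(N,R \right)} = 4 + N R$ ($s{\left(N,R \right)} = N R + 4 = 4 + N R$)
$p = 16$ ($p = 11 + 5 = 16$)
$S = 27$ ($S = 2 - \left(\left(-2 - \left(4 - -3\right)\right) - 16\right) = 2 - \left(\left(-2 - \left(4 + 3\right)\right) - 16\right) = 2 - \left(\left(-2 - 7\right) - 16\right) = 2 - \left(-9 - 16\right) = 2 - -25 = 2 + 25 = 27$)
$- 5 \left(S + E{\left(-4 \right)}\right) = - 5 \left(27 + \left(54 + 6 \left(-4\right)\right)\right) = - 5 \left(27 + \left(54 - 24\right)\right) = - 5 \left(27 + 30\right) = \left(-5\right) 57 = -285$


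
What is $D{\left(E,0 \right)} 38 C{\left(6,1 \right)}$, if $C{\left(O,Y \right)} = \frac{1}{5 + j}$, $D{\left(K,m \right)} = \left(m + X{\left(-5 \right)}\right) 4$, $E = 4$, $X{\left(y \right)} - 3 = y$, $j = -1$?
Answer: $-76$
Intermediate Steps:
$X{\left(y \right)} = 3 + y$
$D{\left(K,m \right)} = -8 + 4 m$ ($D{\left(K,m \right)} = \left(m + \left(3 - 5\right)\right) 4 = \left(m - 2\right) 4 = \left(-2 + m\right) 4 = -8 + 4 m$)
$C{\left(O,Y \right)} = \frac{1}{4}$ ($C{\left(O,Y \right)} = \frac{1}{5 - 1} = \frac{1}{4}$)
$D{\left(E,0 \right)} 38 C{\left(6,1 \right)} = \left(-8 + 4 \cdot 0\right) 38 \cdot \frac{1}{4} = \left(-8 + 0\right) 38 \cdot \frac{1}{4} = \left(-8\right) 38 \cdot \frac{1}{4} = \left(-304\right) \frac{1}{4} = -76$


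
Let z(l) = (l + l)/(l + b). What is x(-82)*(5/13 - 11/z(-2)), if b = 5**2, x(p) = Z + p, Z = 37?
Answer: -148905/52 ≈ -2863.6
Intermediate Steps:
x(p) = 37 + p
b = 25
z(l) = 2*l/(25 + l) (z(l) = (l + l)/(l + 25) = (2*l)/(25 + l) = 2*l/(25 + l))
x(-82)*(5/13 - 11/z(-2)) = (37 - 82)*(5/13 - 11/(2*(-2)/(25 - 2))) = -45*(5*(1/13) - 11/(2*(-2)/23)) = -45*(5/13 - 11/(2*(-2)*(1/23))) = -45*(5/13 - 11/(-4/23)) = -45*(5/13 - 11*(-23/4)) = -45*(5/13 + 253/4) = -45*3309/52 = -148905/52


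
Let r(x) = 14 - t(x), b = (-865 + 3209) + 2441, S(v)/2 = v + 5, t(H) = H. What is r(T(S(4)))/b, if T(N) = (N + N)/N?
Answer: 4/1595 ≈ 0.0025078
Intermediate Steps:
S(v) = 10 + 2*v (S(v) = 2*(v + 5) = 2*(5 + v) = 10 + 2*v)
b = 4785 (b = 2344 + 2441 = 4785)
T(N) = 2 (T(N) = (2*N)/N = 2)
r(x) = 14 - x
r(T(S(4)))/b = (14 - 1*2)/4785 = (14 - 2)*(1/4785) = 12*(1/4785) = 4/1595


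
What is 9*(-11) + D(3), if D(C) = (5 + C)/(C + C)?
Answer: -293/3 ≈ -97.667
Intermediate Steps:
D(C) = (5 + C)/(2*C) (D(C) = (5 + C)/((2*C)) = (5 + C)*(1/(2*C)) = (5 + C)/(2*C))
9*(-11) + D(3) = 9*(-11) + (1/2)*(5 + 3)/3 = -99 + (1/2)*(1/3)*8 = -99 + 4/3 = -293/3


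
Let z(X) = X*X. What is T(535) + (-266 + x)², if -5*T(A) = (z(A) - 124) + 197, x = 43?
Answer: -37653/5 ≈ -7530.6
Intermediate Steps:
z(X) = X²
T(A) = -73/5 - A²/5 (T(A) = -((A² - 124) + 197)/5 = -((-124 + A²) + 197)/5 = -(73 + A²)/5 = -73/5 - A²/5)
T(535) + (-266 + x)² = (-73/5 - ⅕*535²) + (-266 + 43)² = (-73/5 - ⅕*286225) + (-223)² = (-73/5 - 57245) + 49729 = -286298/5 + 49729 = -37653/5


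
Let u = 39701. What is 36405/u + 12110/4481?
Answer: 643909915/177900181 ≈ 3.6195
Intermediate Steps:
36405/u + 12110/4481 = 36405/39701 + 12110/4481 = 643909915/177900181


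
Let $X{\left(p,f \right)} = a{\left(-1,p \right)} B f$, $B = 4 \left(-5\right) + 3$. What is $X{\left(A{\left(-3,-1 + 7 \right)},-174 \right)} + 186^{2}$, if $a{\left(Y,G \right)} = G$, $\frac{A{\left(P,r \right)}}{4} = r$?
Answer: $105588$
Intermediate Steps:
$A{\left(P,r \right)} = 4 r$
$B = -17$ ($B = -20 + 3 = -17$)
$X{\left(p,f \right)} = - 17 f p$ ($X{\left(p,f \right)} = p \left(-17\right) f = - 17 p f = - 17 f p$)
$X{\left(A{\left(-3,-1 + 7 \right)},-174 \right)} + 186^{2} = \left(-17\right) \left(-174\right) 4 \left(-1 + 7\right) + 186^{2} = \left(-17\right) \left(-174\right) 4 \cdot 6 + 34596 = \left(-17\right) \left(-174\right) 24 + 34596 = 70992 + 34596 = 105588$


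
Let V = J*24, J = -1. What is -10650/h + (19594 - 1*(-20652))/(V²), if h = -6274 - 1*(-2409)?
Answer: 16168519/222624 ≈ 72.627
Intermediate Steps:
h = -3865 (h = -6274 + 2409 = -3865)
V = -24 (V = -1*24 = -24)
-10650/h + (19594 - 1*(-20652))/(V²) = -10650/(-3865) + (19594 - 1*(-20652))/((-24)²) = -10650*(-1/3865) + (19594 + 20652)/576 = 2130/773 + 40246*(1/576) = 2130/773 + 20123/288 = 16168519/222624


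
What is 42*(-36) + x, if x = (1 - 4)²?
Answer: -1503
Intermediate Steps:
x = 9 (x = (-3)² = 9)
42*(-36) + x = 42*(-36) + 9 = -1512 + 9 = -1503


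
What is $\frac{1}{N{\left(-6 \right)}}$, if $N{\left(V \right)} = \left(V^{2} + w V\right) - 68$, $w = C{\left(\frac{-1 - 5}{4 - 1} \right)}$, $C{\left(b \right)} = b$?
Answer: $- \frac{1}{20} \approx -0.05$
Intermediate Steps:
$w = -2$ ($w = \frac{-1 - 5}{4 - 1} = - \frac{6}{3} = \left(-6\right) \frac{1}{3} = -2$)
$N{\left(V \right)} = -68 + V^{2} - 2 V$ ($N{\left(V \right)} = \left(V^{2} - 2 V\right) - 68 = -68 + V^{2} - 2 V$)
$\frac{1}{N{\left(-6 \right)}} = \frac{1}{-68 + \left(-6\right)^{2} - -12} = \frac{1}{-68 + 36 + 12} = \frac{1}{-20} = - \frac{1}{20}$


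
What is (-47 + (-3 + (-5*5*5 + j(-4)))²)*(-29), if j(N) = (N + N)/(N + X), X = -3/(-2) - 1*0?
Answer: -11257829/25 ≈ -4.5031e+5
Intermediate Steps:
X = 3/2 (X = -3*(-½) + 0 = 3/2 + 0 = 3/2 ≈ 1.5000)
j(N) = 2*N/(3/2 + N) (j(N) = (N + N)/(N + 3/2) = (2*N)/(3/2 + N) = 2*N/(3/2 + N))
(-47 + (-3 + (-5*5*5 + j(-4)))²)*(-29) = (-47 + (-3 + (-5*5*5 + 4*(-4)/(3 + 2*(-4))))²)*(-29) = (-47 + (-3 + (-25*5 + 4*(-4)/(3 - 8)))²)*(-29) = (-47 + (-3 + (-125 + 4*(-4)/(-5)))²)*(-29) = (-47 + (-3 + (-125 + 4*(-4)*(-⅕)))²)*(-29) = (-47 + (-3 + (-125 + 16/5))²)*(-29) = (-47 + (-3 - 609/5)²)*(-29) = (-47 + (-624/5)²)*(-29) = (-47 + 389376/25)*(-29) = (388201/25)*(-29) = -11257829/25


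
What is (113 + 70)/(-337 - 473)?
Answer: -61/270 ≈ -0.22593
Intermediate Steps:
(113 + 70)/(-337 - 473) = 183/(-810) = 183*(-1/810) = -61/270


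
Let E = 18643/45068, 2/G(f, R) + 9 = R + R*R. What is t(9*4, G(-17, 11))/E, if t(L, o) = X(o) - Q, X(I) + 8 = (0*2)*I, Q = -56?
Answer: 2163264/18643 ≈ 116.04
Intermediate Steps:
G(f, R) = 2/(-9 + R + R**2) (G(f, R) = 2/(-9 + (R + R*R)) = 2/(-9 + (R + R**2)) = 2/(-9 + R + R**2))
X(I) = -8 (X(I) = -8 + (0*2)*I = -8 + 0*I = -8 + 0 = -8)
t(L, o) = 48 (t(L, o) = -8 - 1*(-56) = -8 + 56 = 48)
E = 18643/45068 (E = 18643*(1/45068) = 18643/45068 ≈ 0.41366)
t(9*4, G(-17, 11))/E = 48/(18643/45068) = 48*(45068/18643) = 2163264/18643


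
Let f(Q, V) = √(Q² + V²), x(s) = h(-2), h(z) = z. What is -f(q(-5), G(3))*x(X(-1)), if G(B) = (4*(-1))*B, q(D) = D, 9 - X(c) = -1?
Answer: 26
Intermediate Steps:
X(c) = 10 (X(c) = 9 - 1*(-1) = 9 + 1 = 10)
x(s) = -2
G(B) = -4*B
-f(q(-5), G(3))*x(X(-1)) = -√((-5)² + (-4*3)²)*(-2) = -√(25 + (-12)²)*(-2) = -√(25 + 144)*(-2) = -√169*(-2) = -13*(-2) = -1*(-26) = 26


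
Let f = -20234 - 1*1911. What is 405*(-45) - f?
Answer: 3920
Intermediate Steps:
f = -22145 (f = -20234 - 1911 = -22145)
405*(-45) - f = 405*(-45) - 1*(-22145) = -18225 + 22145 = 3920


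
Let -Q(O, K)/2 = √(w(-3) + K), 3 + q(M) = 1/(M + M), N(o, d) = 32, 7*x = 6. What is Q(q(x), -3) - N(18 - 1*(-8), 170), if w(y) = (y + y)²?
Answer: -32 - 2*√33 ≈ -43.489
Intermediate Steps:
x = 6/7 (x = (⅐)*6 = 6/7 ≈ 0.85714)
q(M) = -3 + 1/(2*M) (q(M) = -3 + 1/(M + M) = -3 + 1/(2*M))
w(y) = 4*y² (w(y) = (2*y)² = 4*y²)
Q(O, K) = -2*√(36 + K) (Q(O, K) = -2*√(4*(-3)² + K) = -2*√(4*9 + K) = -2*√(36 + K))
Q(q(x), -3) - N(18 - 1*(-8), 170) = -2*√(36 - 3) - 1*32 = -2*√33 - 32 = -32 - 2*√33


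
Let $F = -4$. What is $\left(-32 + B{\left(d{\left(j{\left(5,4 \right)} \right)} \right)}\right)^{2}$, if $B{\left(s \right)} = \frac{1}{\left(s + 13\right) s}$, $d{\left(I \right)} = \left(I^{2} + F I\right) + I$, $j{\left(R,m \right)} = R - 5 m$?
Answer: $\frac{5978606924161}{5838488100} \approx 1024.0$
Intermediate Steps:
$d{\left(I \right)} = I^{2} - 3 I$ ($d{\left(I \right)} = \left(I^{2} - 4 I\right) + I = I^{2} - 3 I$)
$B{\left(s \right)} = \frac{1}{s \left(13 + s\right)}$ ($B{\left(s \right)} = \frac{1}{\left(13 + s\right) s} = \frac{1}{s \left(13 + s\right)}$)
$\left(-32 + B{\left(d{\left(j{\left(5,4 \right)} \right)} \right)}\right)^{2} = \left(-32 + \frac{1}{\left(5 - 20\right) \left(-3 + \left(5 - 20\right)\right) \left(13 + \left(5 - 20\right) \left(-3 + \left(5 - 20\right)\right)\right)}\right)^{2} = \left(-32 + \frac{1}{- 15 \left(-3 - 15\right) \left(13 - 15 \left(-3 - 15\right)\right)}\right)^{2} = \left(-32 + \frac{1}{\left(-15\right) \left(-18\right) \left(13 - -270\right)}\right)^{2} = \left(-32 + \frac{1}{270 \left(13 + 270\right)}\right)^{2} = \left(-32 + \frac{1}{270 \cdot 283}\right)^{2} = \left(-32 + \frac{1}{270} \cdot \frac{1}{283}\right)^{2} = \left(-32 + \frac{1}{76410}\right)^{2} = \left(- \frac{2445119}{76410}\right)^{2} = \frac{5978606924161}{5838488100}$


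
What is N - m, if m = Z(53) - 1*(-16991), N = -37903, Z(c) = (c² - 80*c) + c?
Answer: -53516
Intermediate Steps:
Z(c) = c² - 79*c
m = 15613 (m = 53*(-79 + 53) - 1*(-16991) = 53*(-26) + 16991 = -1378 + 16991 = 15613)
N - m = -37903 - 1*15613 = -37903 - 15613 = -53516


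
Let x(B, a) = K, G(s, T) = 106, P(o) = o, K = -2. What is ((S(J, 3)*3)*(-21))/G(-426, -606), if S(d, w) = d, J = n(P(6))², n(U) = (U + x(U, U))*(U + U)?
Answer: -72576/53 ≈ -1369.4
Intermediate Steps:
x(B, a) = -2
n(U) = 2*U*(-2 + U) (n(U) = (U - 2)*(U + U) = (-2 + U)*(2*U) = 2*U*(-2 + U))
J = 2304 (J = (2*6*(-2 + 6))² = (2*6*4)² = 48² = 2304)
((S(J, 3)*3)*(-21))/G(-426, -606) = ((2304*3)*(-21))/106 = (6912*(-21))*(1/106) = -145152*1/106 = -72576/53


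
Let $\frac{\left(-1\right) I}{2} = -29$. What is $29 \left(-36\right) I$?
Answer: $-60552$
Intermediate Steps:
$I = 58$ ($I = \left(-2\right) \left(-29\right) = 58$)
$29 \left(-36\right) I = 29 \left(-36\right) 58 = \left(-1044\right) 58 = -60552$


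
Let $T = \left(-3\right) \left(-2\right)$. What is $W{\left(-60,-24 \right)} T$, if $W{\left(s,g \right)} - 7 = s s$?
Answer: $21642$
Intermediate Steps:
$W{\left(s,g \right)} = 7 + s^{2}$ ($W{\left(s,g \right)} = 7 + s s = 7 + s^{2}$)
$T = 6$
$W{\left(-60,-24 \right)} T = \left(7 + \left(-60\right)^{2}\right) 6 = \left(7 + 3600\right) 6 = 3607 \cdot 6 = 21642$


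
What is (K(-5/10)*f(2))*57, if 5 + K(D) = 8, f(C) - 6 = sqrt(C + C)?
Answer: 1368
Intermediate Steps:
f(C) = 6 + sqrt(2)*sqrt(C) (f(C) = 6 + sqrt(C + C) = 6 + sqrt(2*C) = 6 + sqrt(2)*sqrt(C))
K(D) = 3 (K(D) = -5 + 8 = 3)
(K(-5/10)*f(2))*57 = (3*(6 + sqrt(2)*sqrt(2)))*57 = (3*(6 + 2))*57 = (3*8)*57 = 24*57 = 1368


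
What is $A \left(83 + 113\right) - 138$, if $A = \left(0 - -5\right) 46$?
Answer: $44942$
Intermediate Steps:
$A = 230$ ($A = \left(0 + 5\right) 46 = 5 \cdot 46 = 230$)
$A \left(83 + 113\right) - 138 = 230 \left(83 + 113\right) - 138 = 230 \cdot 196 - 138 = 45080 - 138 = 44942$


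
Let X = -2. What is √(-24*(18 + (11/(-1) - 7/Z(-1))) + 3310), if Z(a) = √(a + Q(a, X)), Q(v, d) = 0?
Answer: √(3142 - 168*I) ≈ 56.074 - 1.498*I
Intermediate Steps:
Z(a) = √a (Z(a) = √(a + 0) = √a)
√(-24*(18 + (11/(-1) - 7/Z(-1))) + 3310) = √(-24*(18 + (11/(-1) - 7*(-I))) + 3310) = √(-24*(18 + (11*(-1) - 7*(-I))) + 3310) = √(-24*(18 + (-11 - (-7)*I)) + 3310) = √(-24*(18 + (-11 + 7*I)) + 3310) = √(-24*(7 + 7*I) + 3310) = √((-168 - 168*I) + 3310) = √(3142 - 168*I)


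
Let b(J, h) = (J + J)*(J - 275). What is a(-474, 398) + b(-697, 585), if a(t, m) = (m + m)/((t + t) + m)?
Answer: 372615802/275 ≈ 1.3550e+6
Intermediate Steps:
a(t, m) = 2*m/(m + 2*t) (a(t, m) = (2*m)/(2*t + m) = (2*m)/(m + 2*t) = 2*m/(m + 2*t))
b(J, h) = 2*J*(-275 + J) (b(J, h) = (2*J)*(-275 + J) = 2*J*(-275 + J))
a(-474, 398) + b(-697, 585) = 2*398/(398 + 2*(-474)) + 2*(-697)*(-275 - 697) = 2*398/(398 - 948) + 2*(-697)*(-972) = 2*398/(-550) + 1354968 = 2*398*(-1/550) + 1354968 = -398/275 + 1354968 = 372615802/275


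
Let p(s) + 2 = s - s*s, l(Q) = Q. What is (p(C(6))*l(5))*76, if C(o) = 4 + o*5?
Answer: -427120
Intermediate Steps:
C(o) = 4 + 5*o
p(s) = -2 + s - s² (p(s) = -2 + (s - s*s) = -2 + (s - s²) = -2 + s - s²)
(p(C(6))*l(5))*76 = ((-2 + (4 + 5*6) - (4 + 5*6)²)*5)*76 = ((-2 + (4 + 30) - (4 + 30)²)*5)*76 = ((-2 + 34 - 1*34²)*5)*76 = ((-2 + 34 - 1*1156)*5)*76 = ((-2 + 34 - 1156)*5)*76 = -1124*5*76 = -5620*76 = -427120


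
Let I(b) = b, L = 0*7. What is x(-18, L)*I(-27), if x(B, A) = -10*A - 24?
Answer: 648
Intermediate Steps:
L = 0
x(B, A) = -24 - 10*A
x(-18, L)*I(-27) = (-24 - 10*0)*(-27) = (-24 + 0)*(-27) = -24*(-27) = 648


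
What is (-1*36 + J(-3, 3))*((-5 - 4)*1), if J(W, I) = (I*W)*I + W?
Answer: 594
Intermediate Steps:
J(W, I) = W + W*I**2 (J(W, I) = W*I**2 + W = W + W*I**2)
(-1*36 + J(-3, 3))*((-5 - 4)*1) = (-1*36 - 3*(1 + 3**2))*((-5 - 4)*1) = (-36 - 3*(1 + 9))*(-9*1) = (-36 - 3*10)*(-9) = (-36 - 30)*(-9) = -66*(-9) = 594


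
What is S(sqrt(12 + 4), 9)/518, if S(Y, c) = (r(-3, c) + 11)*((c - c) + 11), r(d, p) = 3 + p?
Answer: 253/518 ≈ 0.48842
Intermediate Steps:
S(Y, c) = 154 + 11*c (S(Y, c) = ((3 + c) + 11)*((c - c) + 11) = (14 + c)*(0 + 11) = (14 + c)*11 = 154 + 11*c)
S(sqrt(12 + 4), 9)/518 = (154 + 11*9)/518 = (154 + 99)*(1/518) = 253*(1/518) = 253/518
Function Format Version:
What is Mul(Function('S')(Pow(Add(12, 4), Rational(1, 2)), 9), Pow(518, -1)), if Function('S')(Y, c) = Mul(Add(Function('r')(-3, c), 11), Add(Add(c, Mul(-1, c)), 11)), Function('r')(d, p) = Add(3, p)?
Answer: Rational(253, 518) ≈ 0.48842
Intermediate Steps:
Function('S')(Y, c) = Add(154, Mul(11, c)) (Function('S')(Y, c) = Mul(Add(Add(3, c), 11), Add(Add(c, Mul(-1, c)), 11)) = Mul(Add(14, c), Add(0, 11)) = Mul(Add(14, c), 11) = Add(154, Mul(11, c)))
Mul(Function('S')(Pow(Add(12, 4), Rational(1, 2)), 9), Pow(518, -1)) = Mul(Add(154, Mul(11, 9)), Pow(518, -1)) = Mul(Add(154, 99), Rational(1, 518)) = Mul(253, Rational(1, 518)) = Rational(253, 518)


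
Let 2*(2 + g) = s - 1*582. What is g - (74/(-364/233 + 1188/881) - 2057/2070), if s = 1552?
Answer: 754056421/908316 ≈ 830.17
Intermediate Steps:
g = 483 (g = -2 + (1552 - 1*582)/2 = -2 + (1552 - 582)/2 = -2 + (½)*970 = -2 + 485 = 483)
g - (74/(-364/233 + 1188/881) - 2057/2070) = 483 - (74/(-364/233 + 1188/881) - 2057/2070) = 483 - (74/(-43880/205273) - 2057/2070) = 483 - (74*(-205273/43880) - 2057/2070) = 483 - (-7595101/21940 - 2057/2070) = 483 - 1*(-315339793/908316) = 483 + 315339793/908316 = 754056421/908316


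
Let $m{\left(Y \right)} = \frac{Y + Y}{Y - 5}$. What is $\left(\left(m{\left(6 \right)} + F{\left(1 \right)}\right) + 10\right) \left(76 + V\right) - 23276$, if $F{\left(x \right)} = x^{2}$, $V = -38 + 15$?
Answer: $-22057$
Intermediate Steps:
$V = -23$
$m{\left(Y \right)} = \frac{2 Y}{-5 + Y}$
$\left(\left(m{\left(6 \right)} + F{\left(1 \right)}\right) + 10\right) \left(76 + V\right) - 23276 = \left(\left(2 \cdot 6 \frac{1}{-5 + 6} + 1^{2}\right) + 10\right) \left(76 - 23\right) - 23276 = \left(\left(2 \cdot 6 \cdot 1^{-1} + 1\right) + 10\right) 53 - 23276 = \left(\left(2 \cdot 6 \cdot 1 + 1\right) + 10\right) 53 - 23276 = \left(\left(12 + 1\right) + 10\right) 53 - 23276 = \left(13 + 10\right) 53 - 23276 = 23 \cdot 53 - 23276 = 1219 - 23276 = -22057$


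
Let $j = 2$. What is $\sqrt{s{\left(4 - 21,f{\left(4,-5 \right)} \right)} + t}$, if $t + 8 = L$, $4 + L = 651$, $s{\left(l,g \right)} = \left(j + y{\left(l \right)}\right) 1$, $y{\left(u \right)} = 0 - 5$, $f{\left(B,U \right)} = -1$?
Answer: $2 \sqrt{159} \approx 25.219$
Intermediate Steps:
$y{\left(u \right)} = -5$ ($y{\left(u \right)} = 0 - 5 = -5$)
$s{\left(l,g \right)} = -3$ ($s{\left(l,g \right)} = \left(2 - 5\right) 1 = \left(-3\right) 1 = -3$)
$L = 647$ ($L = -4 + 651 = 647$)
$t = 639$ ($t = -8 + 647 = 639$)
$\sqrt{s{\left(4 - 21,f{\left(4,-5 \right)} \right)} + t} = \sqrt{-3 + 639} = \sqrt{636} = 2 \sqrt{159}$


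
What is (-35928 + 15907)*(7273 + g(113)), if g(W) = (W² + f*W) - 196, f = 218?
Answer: -890534080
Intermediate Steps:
g(W) = -196 + W² + 218*W (g(W) = (W² + 218*W) - 196 = -196 + W² + 218*W)
(-35928 + 15907)*(7273 + g(113)) = (-35928 + 15907)*(7273 + (-196 + 113² + 218*113)) = -20021*(7273 + (-196 + 12769 + 24634)) = -20021*(7273 + 37207) = -20021*44480 = -890534080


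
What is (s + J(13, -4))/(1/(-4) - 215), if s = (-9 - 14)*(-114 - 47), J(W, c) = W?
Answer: -14864/861 ≈ -17.264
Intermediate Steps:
s = 3703 (s = -23*(-161) = 3703)
(s + J(13, -4))/(1/(-4) - 215) = (3703 + 13)/(1/(-4) - 215) = 3716/(-1/4 - 215) = 3716/(-861/4) = 3716*(-4/861) = -14864/861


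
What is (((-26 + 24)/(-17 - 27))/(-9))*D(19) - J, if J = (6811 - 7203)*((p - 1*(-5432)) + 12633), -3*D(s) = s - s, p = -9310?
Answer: 3431960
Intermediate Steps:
D(s) = 0 (D(s) = -(s - s)/3 = -⅓*0 = 0)
J = -3431960 (J = (6811 - 7203)*((-9310 - 1*(-5432)) + 12633) = -392*((-9310 + 5432) + 12633) = -392*(-3878 + 12633) = -392*8755 = -3431960)
(((-26 + 24)/(-17 - 27))/(-9))*D(19) - J = (((-26 + 24)/(-17 - 27))/(-9))*0 - 1*(-3431960) = (-2/(-44)*(-⅑))*0 + 3431960 = (-2*(-1/44)*(-⅑))*0 + 3431960 = ((1/22)*(-⅑))*0 + 3431960 = -1/198*0 + 3431960 = 0 + 3431960 = 3431960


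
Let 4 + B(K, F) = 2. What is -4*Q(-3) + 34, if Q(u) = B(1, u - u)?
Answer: 42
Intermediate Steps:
B(K, F) = -2 (B(K, F) = -4 + 2 = -2)
Q(u) = -2
-4*Q(-3) + 34 = -4*(-2) + 34 = 8 + 34 = 42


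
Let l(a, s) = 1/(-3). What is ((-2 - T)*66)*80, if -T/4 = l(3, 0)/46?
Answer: -246400/23 ≈ -10713.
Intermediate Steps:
l(a, s) = -⅓
T = 2/69 (T = -(-4)/(3*46) = -4*(-1/138) = 2/69 ≈ 0.028986)
((-2 - T)*66)*80 = ((-2 - 1*2/69)*66)*80 = ((-2 - 2/69)*66)*80 = -140/69*66*80 = -3080/23*80 = -246400/23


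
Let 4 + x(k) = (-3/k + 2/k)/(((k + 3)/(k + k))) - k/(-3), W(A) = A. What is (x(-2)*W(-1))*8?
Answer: 160/3 ≈ 53.333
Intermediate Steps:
x(k) = -4 - 2/(3 + k) + k/3 (x(k) = -4 + ((-3/k + 2/k)/(((k + 3)/(k + k))) - k/(-3)) = -4 + ((-1/k)/(((3 + k)/((2*k)))) - k*(-⅓)) = -4 + ((-1/k)/(((3 + k)*(1/(2*k)))) + k/3) = -4 + ((-1/k)/(((3 + k)/(2*k))) + k/3) = -4 + ((-1/k)*(2*k/(3 + k)) + k/3) = -4 + (-2/(3 + k) + k/3) = -4 - 2/(3 + k) + k/3)
(x(-2)*W(-1))*8 = (((-42 + (-2)² - 9*(-2))/(3*(3 - 2)))*(-1))*8 = (((⅓)*(-42 + 4 + 18)/1)*(-1))*8 = (((⅓)*1*(-20))*(-1))*8 = -20/3*(-1)*8 = (20/3)*8 = 160/3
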